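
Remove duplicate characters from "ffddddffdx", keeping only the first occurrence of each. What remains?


Input: 'ffddddffdx'
Operation: keep first occurrence of each character
Scan: s[0]='f' new -> keep; s[1]='f' seen -> skip; s[2]='d' new -> keep; s[3]='d' seen -> skip; s[4]='d' seen -> skip; s[5]='d' seen -> skip; s[6]='f' seen -> skip; s[7]='f' seen -> skip; s[8]='d' seen -> skip; s[9]='x' new -> keep
Result: fdx


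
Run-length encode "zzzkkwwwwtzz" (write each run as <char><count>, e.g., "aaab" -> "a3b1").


Input: 'zzzkkwwwwtzz'
Operation: identify consecutive runs
Runs: 'zzz' -> z3, 'kk' -> k2, 'wwww' -> w4, 't' -> t1, 'zz' -> z2
Encoded: z3k2w4t1z2


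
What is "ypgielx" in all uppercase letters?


Input string: 'ypgielx'
Operation: convert each letter to uppercase
Mapping: 'y'->'Y', 'p'->'P', 'g'->'G', 'i'->'I', 'e'->'E', 'l'->'L', 'x'->'X'
Result: YPGIELX


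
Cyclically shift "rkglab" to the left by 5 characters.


Input: 'rkglab', shift = 5
Operation: split at index 5 and swap parts
Front part s[0:5] = 'rkgla'
Back part s[5:] = 'b'
Rotated = back + front = 'b' + 'rkgla'
Result: brkgla


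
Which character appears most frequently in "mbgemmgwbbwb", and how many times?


Input: 'mbgemmgwbbwb'
Operation: tally each character
Counts: 'b':4, 'e':1, 'g':2, 'm':3, 'w':2
Maximum: 'b' appears 4 times


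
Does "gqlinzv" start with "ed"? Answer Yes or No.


Input string: 'gqlinzv'
Prefix to check: 'ed'
First 2 characters of input: 'gq'
Match: False
Result: No


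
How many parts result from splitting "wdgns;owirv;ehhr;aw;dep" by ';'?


Input string: 'wdgns;owirv;ehhr;aw;dep'
Delimiter: ';'
Split result: 'wdgns', 'owirv', 'ehhr', 'aw', 'dep'
Number of parts: 5


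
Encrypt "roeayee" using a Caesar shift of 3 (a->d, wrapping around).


Input: 'roeayee', shift = 3
Operation: for each letter, (position + 3) mod 26
Mapping: 'r'(17+3=20)->'u', 'o'(14+3=17)->'r', 'e'(4+3=7)->'h', 'a'(0+3=3)->'d', 'y'(24+3=27, 27 mod 26=1)->'b', 'e'(4+3=7)->'h', 'e'(4+3=7)->'h'
Result: urhdbhh


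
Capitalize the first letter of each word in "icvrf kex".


Input string: 'icvrf kex'
Operation: capitalize first letter of each word
Word transformations: 'icvrf'->'Icvrf', 'kex'->'Kex'
Result: Icvrf Kex


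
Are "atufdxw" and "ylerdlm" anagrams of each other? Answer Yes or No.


String 1: 'atufdxw' -> sorted: 'adftuwx'
String 2: 'ylerdlm' -> sorted: 'dellmry'
Compare sorted forms: 'adftuwx' != 'dellmry'
Anagram: No


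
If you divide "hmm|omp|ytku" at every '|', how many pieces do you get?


Input string: 'hmm|omp|ytku'
Delimiter: '|'
Split result: 'hmm', 'omp', 'ytku'
Number of parts: 3


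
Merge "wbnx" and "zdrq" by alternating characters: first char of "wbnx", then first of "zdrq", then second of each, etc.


String 1: 'wbnx'
String 2: 'zdrq'
Operation: alternate characters
Pairs: 'w'+'z', 'b'+'d', 'n'+'r', 'x'+'q'
Result: wzbdnrxq


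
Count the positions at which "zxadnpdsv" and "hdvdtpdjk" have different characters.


String 1: 'zxadnpdsv'
String 2: 'hdvdtpdjk'
Compare each position: pos 0: 'z'!='h', pos 1: 'x'!='d', pos 2: 'a'!='v', pos 3: 'd'=='d', pos 4: 'n'!='t', pos 5: 'p'=='p', pos 6: 'd'=='d', pos 7: 's'!='j', pos 8: 'v'!='k'
Differing positions: 6
Hamming distance: 6


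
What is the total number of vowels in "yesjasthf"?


Input string: 'yesjasthf'
Operation: count vowels (a, e, i, o, u)
Scan: s[0]='y', s[1]='e' (vowel), s[2]='s', s[3]='j', s[4]='a' (vowel), s[5]='s', s[6]='t', s[7]='h', s[8]='f'
Vowels found: 2
Result: 2


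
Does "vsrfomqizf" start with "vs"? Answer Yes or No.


Input string: 'vsrfomqizf'
Prefix to check: 'vs'
First 2 characters of input: 'vs'
Match: True
Result: Yes


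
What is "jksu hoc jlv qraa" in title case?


Input string: 'jksu hoc jlv qraa'
Operation: capitalize first letter of each word
Word transformations: 'jksu'->'Jksu', 'hoc'->'Hoc', 'jlv'->'Jlv', 'qraa'->'Qraa'
Result: Jksu Hoc Jlv Qraa


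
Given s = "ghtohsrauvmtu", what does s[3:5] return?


Input string: 'ghtohsrauvmtu'
Operation: slice [3:5]
Extract characters: s[3]='o', s[4]='h'
Result: oh


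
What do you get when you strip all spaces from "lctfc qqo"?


Input string: 'lctfc qqo'
Operation: remove all spaces
Words: 'lctfc', 'qqo'
Join without spaces: lctfcqqo


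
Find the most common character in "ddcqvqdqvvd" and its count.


Input: 'ddcqvqdqvvd'
Operation: tally each character
Counts: 'c':1, 'd':4, 'q':3, 'v':3
Maximum: 'd' appears 4 times


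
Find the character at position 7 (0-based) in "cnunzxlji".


Input string: 'cnunzxlji'
Operation: get character at index 7
Index mapping: s[0]='c', s[1]='n', s[2]='u', s[3]='n', s[4]='z', s[5]='x', s[6]='l', s[7]='j'
Result: 'j'


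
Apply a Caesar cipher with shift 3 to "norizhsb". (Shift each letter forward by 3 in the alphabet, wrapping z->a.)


Input: 'norizhsb', shift = 3
Operation: for each letter, (position + 3) mod 26
Mapping: 'n'(13+3=16)->'q', 'o'(14+3=17)->'r', 'r'(17+3=20)->'u', 'i'(8+3=11)->'l', 'z'(25+3=28, 28 mod 26=2)->'c', 'h'(7+3=10)->'k', 's'(18+3=21)->'v', 'b'(1+3=4)->'e'
Result: qrulckve


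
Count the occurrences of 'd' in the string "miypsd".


Input string: 'miypsd'
Target character: 'd'
Scan each position: s[5]='d'
Matches found at indices: 5
Total: 1


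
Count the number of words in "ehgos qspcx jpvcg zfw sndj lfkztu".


Input string: 'ehgos qspcx jpvcg zfw sndj lfkztu'
Operation: split by spaces
Words found: 'ehgos', 'qspcx', 'jpvcg', 'zfw', 'sndj', 'lfkztu'
Word count: 6


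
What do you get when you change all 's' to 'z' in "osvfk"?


Input string: 'osvfk'
Operation: replace 's' with 'z'
Positions of 's': 1
After replacement: ozvfk


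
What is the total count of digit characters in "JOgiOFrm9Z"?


Input string: 'JOgiOFrm9Z'
Operation: count digit characters (0-9)
Scan: 'J', 'O', 'g', 'i', 'O', 'F', 'r', 'm', '9'(digit), 'Z'
Digits found: 1
Result: 1


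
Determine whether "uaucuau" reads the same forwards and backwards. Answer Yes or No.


Input string: 'uaucuau'
Reversed: 'uaucuau'
Compare pairs: s[0]='u' vs s[6]='u' (match), s[1]='a' vs s[5]='a' (match), s[2]='u' vs s[4]='u' (match)
Palindrome: Yes


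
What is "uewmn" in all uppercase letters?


Input string: 'uewmn'
Operation: convert each letter to uppercase
Mapping: 'u'->'U', 'e'->'E', 'w'->'W', 'm'->'M', 'n'->'N'
Result: UEWMN


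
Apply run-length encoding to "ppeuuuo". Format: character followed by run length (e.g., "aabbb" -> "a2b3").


Input: 'ppeuuuo'
Operation: identify consecutive runs
Runs: 'pp' -> p2, 'e' -> e1, 'uuu' -> u3, 'o' -> o1
Encoded: p2e1u3o1


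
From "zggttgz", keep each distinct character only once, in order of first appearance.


Input: 'zggttgz'
Operation: keep first occurrence of each character
Scan: s[0]='z' new -> keep; s[1]='g' new -> keep; s[2]='g' seen -> skip; s[3]='t' new -> keep; s[4]='t' seen -> skip; s[5]='g' seen -> skip; s[6]='z' seen -> skip
Result: zgt


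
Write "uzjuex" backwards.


Input string: 'uzjuex'
Operation: reverse character order
Original order: 'u' -> 'z' -> 'j' -> 'u' -> 'e' -> 'x'
Reversed order: 'x' -> 'e' -> 'u' -> 'j' -> 'z' -> 'u'
Result: xeujzu


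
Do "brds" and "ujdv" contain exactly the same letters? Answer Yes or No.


String 1: 'brds' -> sorted: 'bdrs'
String 2: 'ujdv' -> sorted: 'djuv'
Compare sorted forms: 'bdrs' != 'djuv'
Anagram: No


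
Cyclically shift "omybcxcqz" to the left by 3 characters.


Input: 'omybcxcqz', shift = 3
Operation: split at index 3 and swap parts
Front part s[0:3] = 'omy'
Back part s[3:] = 'bcxcqz'
Rotated = back + front = 'bcxcqz' + 'omy'
Result: bcxcqzomy


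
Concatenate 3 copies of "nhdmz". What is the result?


Input string: 'nhdmz'
Operation: repeat 3 times
Concatenation: 'nhdmz' + 'nhdmz' + 'nhdmz'
Result: nhdmznhdmznhdmz


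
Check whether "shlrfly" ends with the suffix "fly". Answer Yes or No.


Input string: 'shlrfly'
Suffix to check: 'fly'
Last 3 characters of input: 'fly'
Match: True
Result: Yes


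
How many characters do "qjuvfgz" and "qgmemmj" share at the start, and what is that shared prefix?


String 1: 'qjuvfgz'
String 2: 'qgmemmj'
Compare position by position:
pos 0: 'q' vs 'q' match
pos 1: 'j' vs 'g' differ -> stop
Longest common prefix: "q" (length 1)


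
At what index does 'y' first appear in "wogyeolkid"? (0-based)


Input string: 'wogyeolkid'
Target: 'y'
Scanning left to right: s[0]='w', s[1]='o', s[2]='g', s[3]='y'
First match at index: 3


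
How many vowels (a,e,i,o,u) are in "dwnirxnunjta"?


Input string: 'dwnirxnunjta'
Operation: count vowels (a, e, i, o, u)
Scan: s[0]='d', s[1]='w', s[2]='n', s[3]='i' (vowel), s[4]='r', s[5]='x', s[6]='n', s[7]='u' (vowel), s[8]='n', s[9]='j', s[10]='t', s[11]='a' (vowel)
Vowels found: 3
Result: 3


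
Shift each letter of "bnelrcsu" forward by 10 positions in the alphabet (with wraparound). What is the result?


Input: 'bnelrcsu', shift = 10
Operation: for each letter, (position + 10) mod 26
Mapping: 'b'(1+10=11)->'l', 'n'(13+10=23)->'x', 'e'(4+10=14)->'o', 'l'(11+10=21)->'v', 'r'(17+10=27, 27 mod 26=1)->'b', 'c'(2+10=12)->'m', 's'(18+10=28, 28 mod 26=2)->'c', 'u'(20+10=30, 30 mod 26=4)->'e'
Result: lxovbmce


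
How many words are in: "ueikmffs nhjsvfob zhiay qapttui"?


Input string: 'ueikmffs nhjsvfob zhiay qapttui'
Operation: split by spaces
Words found: 'ueikmffs', 'nhjsvfob', 'zhiay', 'qapttui'
Word count: 4


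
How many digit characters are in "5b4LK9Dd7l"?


Input string: '5b4LK9Dd7l'
Operation: count digit characters (0-9)
Scan: '5'(digit), 'b', '4'(digit), 'L', 'K', '9'(digit), 'D', 'd', '7'(digit), 'l'
Digits found: 4
Result: 4


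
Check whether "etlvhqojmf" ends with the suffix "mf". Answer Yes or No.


Input string: 'etlvhqojmf'
Suffix to check: 'mf'
Last 2 characters of input: 'mf'
Match: True
Result: Yes


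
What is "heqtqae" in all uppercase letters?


Input string: 'heqtqae'
Operation: convert each letter to uppercase
Mapping: 'h'->'H', 'e'->'E', 'q'->'Q', 't'->'T', 'q'->'Q', 'a'->'A', 'e'->'E'
Result: HEQTQAE


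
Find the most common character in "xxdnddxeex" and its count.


Input: 'xxdnddxeex'
Operation: tally each character
Counts: 'd':3, 'e':2, 'n':1, 'x':4
Maximum: 'x' appears 4 times


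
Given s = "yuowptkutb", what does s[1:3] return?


Input string: 'yuowptkutb'
Operation: slice [1:3]
Extract characters: s[1]='u', s[2]='o'
Result: uo


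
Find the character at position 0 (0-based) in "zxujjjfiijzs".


Input string: 'zxujjjfiijzs'
Operation: get character at index 0
Index mapping: s[0]='z'
Result: 'z'


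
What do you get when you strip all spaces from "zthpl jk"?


Input string: 'zthpl jk'
Operation: remove all spaces
Words: 'zthpl', 'jk'
Join without spaces: zthpljk


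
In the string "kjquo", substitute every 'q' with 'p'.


Input string: 'kjquo'
Operation: replace 'q' with 'p'
Positions of 'q': 2
After replacement: kjpuo


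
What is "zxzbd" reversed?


Input string: 'zxzbd'
Operation: reverse character order
Original order: 'z' -> 'x' -> 'z' -> 'b' -> 'd'
Reversed order: 'd' -> 'b' -> 'z' -> 'x' -> 'z'
Result: dbzxz


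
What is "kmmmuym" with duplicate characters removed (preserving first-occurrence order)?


Input: 'kmmmuym'
Operation: keep first occurrence of each character
Scan: s[0]='k' new -> keep; s[1]='m' new -> keep; s[2]='m' seen -> skip; s[3]='m' seen -> skip; s[4]='u' new -> keep; s[5]='y' new -> keep; s[6]='m' seen -> skip
Result: kmuy


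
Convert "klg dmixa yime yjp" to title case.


Input string: 'klg dmixa yime yjp'
Operation: capitalize first letter of each word
Word transformations: 'klg'->'Klg', 'dmixa'->'Dmixa', 'yime'->'Yime', 'yjp'->'Yjp'
Result: Klg Dmixa Yime Yjp


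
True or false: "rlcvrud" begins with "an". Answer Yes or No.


Input string: 'rlcvrud'
Prefix to check: 'an'
First 2 characters of input: 'rl'
Match: False
Result: No


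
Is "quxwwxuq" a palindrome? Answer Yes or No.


Input string: 'quxwwxuq'
Reversed: 'quxwwxuq'
Compare pairs: s[0]='q' vs s[7]='q' (match), s[1]='u' vs s[6]='u' (match), s[2]='x' vs s[5]='x' (match), s[3]='w' vs s[4]='w' (match)
Palindrome: Yes


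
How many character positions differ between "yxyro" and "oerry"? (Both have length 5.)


String 1: 'yxyro'
String 2: 'oerry'
Compare each position: pos 0: 'y'!='o', pos 1: 'x'!='e', pos 2: 'y'!='r', pos 3: 'r'=='r', pos 4: 'o'!='y'
Differing positions: 4
Hamming distance: 4


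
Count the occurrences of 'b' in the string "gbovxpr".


Input string: 'gbovxpr'
Target character: 'b'
Scan each position: s[1]='b'
Matches found at indices: 1
Total: 1


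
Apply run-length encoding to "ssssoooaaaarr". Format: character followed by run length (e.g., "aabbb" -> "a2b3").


Input: 'ssssoooaaaarr'
Operation: identify consecutive runs
Runs: 'ssss' -> s4, 'ooo' -> o3, 'aaaa' -> a4, 'rr' -> r2
Encoded: s4o3a4r2


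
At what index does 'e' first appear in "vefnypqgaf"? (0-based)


Input string: 'vefnypqgaf'
Target: 'e'
Scanning left to right: s[0]='v', s[1]='e'
First match at index: 1


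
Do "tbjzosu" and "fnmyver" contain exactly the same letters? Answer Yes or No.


String 1: 'tbjzosu' -> sorted: 'bjostuz'
String 2: 'fnmyver' -> sorted: 'efmnrvy'
Compare sorted forms: 'bjostuz' != 'efmnrvy'
Anagram: No


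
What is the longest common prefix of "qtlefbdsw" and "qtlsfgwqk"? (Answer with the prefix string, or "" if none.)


String 1: 'qtlefbdsw'
String 2: 'qtlsfgwqk'
Compare position by position:
pos 0: 'q' vs 'q' match
pos 1: 't' vs 't' match
pos 2: 'l' vs 'l' match
pos 3: 'e' vs 's' differ -> stop
Longest common prefix: "qtl" (length 3)


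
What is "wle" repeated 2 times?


Input string: 'wle'
Operation: repeat 2 times
Concatenation: 'wle' + 'wle'
Result: wlewle


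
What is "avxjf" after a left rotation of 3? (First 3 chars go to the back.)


Input: 'avxjf', shift = 3
Operation: split at index 3 and swap parts
Front part s[0:3] = 'avx'
Back part s[3:] = 'jf'
Rotated = back + front = 'jf' + 'avx'
Result: jfavx


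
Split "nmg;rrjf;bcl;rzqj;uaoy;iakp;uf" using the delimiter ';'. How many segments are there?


Input string: 'nmg;rrjf;bcl;rzqj;uaoy;iakp;uf'
Delimiter: ';'
Split result: 'nmg', 'rrjf', 'bcl', 'rzqj', 'uaoy', 'iakp', 'uf'
Number of parts: 7


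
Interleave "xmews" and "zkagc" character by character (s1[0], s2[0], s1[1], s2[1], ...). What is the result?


String 1: 'xmews'
String 2: 'zkagc'
Operation: alternate characters
Pairs: 'x'+'z', 'm'+'k', 'e'+'a', 'w'+'g', 's'+'c'
Result: xzmkeawgsc


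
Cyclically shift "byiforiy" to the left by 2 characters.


Input: 'byiforiy', shift = 2
Operation: split at index 2 and swap parts
Front part s[0:2] = 'by'
Back part s[2:] = 'iforiy'
Rotated = back + front = 'iforiy' + 'by'
Result: iforiyby


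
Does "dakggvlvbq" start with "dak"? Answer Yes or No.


Input string: 'dakggvlvbq'
Prefix to check: 'dak'
First 3 characters of input: 'dak'
Match: True
Result: Yes


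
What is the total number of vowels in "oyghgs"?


Input string: 'oyghgs'
Operation: count vowels (a, e, i, o, u)
Scan: s[0]='o' (vowel), s[1]='y', s[2]='g', s[3]='h', s[4]='g', s[5]='s'
Vowels found: 1
Result: 1


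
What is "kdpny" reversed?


Input string: 'kdpny'
Operation: reverse character order
Original order: 'k' -> 'd' -> 'p' -> 'n' -> 'y'
Reversed order: 'y' -> 'n' -> 'p' -> 'd' -> 'k'
Result: ynpdk


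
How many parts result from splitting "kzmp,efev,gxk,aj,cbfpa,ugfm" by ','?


Input string: 'kzmp,efev,gxk,aj,cbfpa,ugfm'
Delimiter: ','
Split result: 'kzmp', 'efev', 'gxk', 'aj', 'cbfpa', 'ugfm'
Number of parts: 6


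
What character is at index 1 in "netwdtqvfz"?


Input string: 'netwdtqvfz'
Operation: get character at index 1
Index mapping: s[0]='n', s[1]='e'
Result: 'e'


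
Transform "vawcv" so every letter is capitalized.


Input string: 'vawcv'
Operation: convert each letter to uppercase
Mapping: 'v'->'V', 'a'->'A', 'w'->'W', 'c'->'C', 'v'->'V'
Result: VAWCV


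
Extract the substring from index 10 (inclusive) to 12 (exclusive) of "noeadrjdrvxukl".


Input string: 'noeadrjdrvxukl'
Operation: slice [10:12]
Extract characters: s[10]='x', s[11]='u'
Result: xu


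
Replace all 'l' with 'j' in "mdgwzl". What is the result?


Input string: 'mdgwzl'
Operation: replace 'l' with 'j'
Positions of 'l': 5
After replacement: mdgwzj


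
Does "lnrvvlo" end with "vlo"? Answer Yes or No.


Input string: 'lnrvvlo'
Suffix to check: 'vlo'
Last 3 characters of input: 'vlo'
Match: True
Result: Yes


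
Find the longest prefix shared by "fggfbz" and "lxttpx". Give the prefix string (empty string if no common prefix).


String 1: 'fggfbz'
String 2: 'lxttpx'
Compare position by position:
pos 0: 'f' vs 'l' differ -> stop
Longest common prefix: "" (length 0)


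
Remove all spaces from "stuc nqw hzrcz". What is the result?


Input string: 'stuc nqw hzrcz'
Operation: remove all spaces
Words: 'stuc', 'nqw', 'hzrcz'
Join without spaces: stucnqwhzrcz


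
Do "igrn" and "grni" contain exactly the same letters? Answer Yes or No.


String 1: 'igrn' -> sorted: 'ginr'
String 2: 'grni' -> sorted: 'ginr'
Compare sorted forms: 'ginr' == 'ginr'
Anagram: Yes


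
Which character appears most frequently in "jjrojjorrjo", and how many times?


Input: 'jjrojjorrjo'
Operation: tally each character
Counts: 'j':5, 'o':3, 'r':3
Maximum: 'j' appears 5 times


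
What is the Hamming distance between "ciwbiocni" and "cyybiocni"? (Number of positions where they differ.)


String 1: 'ciwbiocni'
String 2: 'cyybiocni'
Compare each position: pos 0: 'c'=='c', pos 1: 'i'!='y', pos 2: 'w'!='y', pos 3: 'b'=='b', pos 4: 'i'=='i', pos 5: 'o'=='o', pos 6: 'c'=='c', pos 7: 'n'=='n', pos 8: 'i'=='i'
Differing positions: 2
Hamming distance: 2


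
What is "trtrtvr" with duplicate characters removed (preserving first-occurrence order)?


Input: 'trtrtvr'
Operation: keep first occurrence of each character
Scan: s[0]='t' new -> keep; s[1]='r' new -> keep; s[2]='t' seen -> skip; s[3]='r' seen -> skip; s[4]='t' seen -> skip; s[5]='v' new -> keep; s[6]='r' seen -> skip
Result: trv


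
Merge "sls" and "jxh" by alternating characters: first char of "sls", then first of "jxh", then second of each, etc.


String 1: 'sls'
String 2: 'jxh'
Operation: alternate characters
Pairs: 's'+'j', 'l'+'x', 's'+'h'
Result: sjlxsh


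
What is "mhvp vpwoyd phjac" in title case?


Input string: 'mhvp vpwoyd phjac'
Operation: capitalize first letter of each word
Word transformations: 'mhvp'->'Mhvp', 'vpwoyd'->'Vpwoyd', 'phjac'->'Phjac'
Result: Mhvp Vpwoyd Phjac


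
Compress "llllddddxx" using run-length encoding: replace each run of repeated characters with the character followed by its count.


Input: 'llllddddxx'
Operation: identify consecutive runs
Runs: 'llll' -> l4, 'dddd' -> d4, 'xx' -> x2
Encoded: l4d4x2


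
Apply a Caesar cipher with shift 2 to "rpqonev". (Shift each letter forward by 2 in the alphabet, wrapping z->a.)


Input: 'rpqonev', shift = 2
Operation: for each letter, (position + 2) mod 26
Mapping: 'r'(17+2=19)->'t', 'p'(15+2=17)->'r', 'q'(16+2=18)->'s', 'o'(14+2=16)->'q', 'n'(13+2=15)->'p', 'e'(4+2=6)->'g', 'v'(21+2=23)->'x'
Result: trsqpgx


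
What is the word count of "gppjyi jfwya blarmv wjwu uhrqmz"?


Input string: 'gppjyi jfwya blarmv wjwu uhrqmz'
Operation: split by spaces
Words found: 'gppjyi', 'jfwya', 'blarmv', 'wjwu', 'uhrqmz'
Word count: 5


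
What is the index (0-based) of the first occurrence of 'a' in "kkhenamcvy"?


Input string: 'kkhenamcvy'
Target: 'a'
Scanning left to right: s[0]='k', s[1]='k', s[2]='h', s[3]='e', s[4]='n', s[5]='a'
First match at index: 5


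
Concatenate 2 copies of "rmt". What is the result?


Input string: 'rmt'
Operation: repeat 2 times
Concatenation: 'rmt' + 'rmt'
Result: rmtrmt


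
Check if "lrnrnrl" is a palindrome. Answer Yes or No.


Input string: 'lrnrnrl'
Reversed: 'lrnrnrl'
Compare pairs: s[0]='l' vs s[6]='l' (match), s[1]='r' vs s[5]='r' (match), s[2]='n' vs s[4]='n' (match)
Palindrome: Yes


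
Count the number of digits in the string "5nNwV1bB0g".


Input string: '5nNwV1bB0g'
Operation: count digit characters (0-9)
Scan: '5'(digit), 'n', 'N', 'w', 'V', '1'(digit), 'b', 'B', '0'(digit), 'g'
Digits found: 3
Result: 3


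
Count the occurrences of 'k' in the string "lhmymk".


Input string: 'lhmymk'
Target character: 'k'
Scan each position: s[5]='k'
Matches found at indices: 5
Total: 1


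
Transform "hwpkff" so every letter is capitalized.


Input string: 'hwpkff'
Operation: convert each letter to uppercase
Mapping: 'h'->'H', 'w'->'W', 'p'->'P', 'k'->'K', 'f'->'F', 'f'->'F'
Result: HWPKFF


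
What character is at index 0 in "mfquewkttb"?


Input string: 'mfquewkttb'
Operation: get character at index 0
Index mapping: s[0]='m'
Result: 'm'


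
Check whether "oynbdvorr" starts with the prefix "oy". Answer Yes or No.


Input string: 'oynbdvorr'
Prefix to check: 'oy'
First 2 characters of input: 'oy'
Match: True
Result: Yes


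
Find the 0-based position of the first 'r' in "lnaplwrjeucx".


Input string: 'lnaplwrjeucx'
Target: 'r'
Scanning left to right: s[0]='l', s[1]='n', s[2]='a', s[3]='p', s[4]='l', s[5]='w', s[6]='r'
First match at index: 6


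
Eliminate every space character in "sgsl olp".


Input string: 'sgsl olp'
Operation: remove all spaces
Words: 'sgsl', 'olp'
Join without spaces: sgslolp


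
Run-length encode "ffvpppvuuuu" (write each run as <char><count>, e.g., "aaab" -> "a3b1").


Input: 'ffvpppvuuuu'
Operation: identify consecutive runs
Runs: 'ff' -> f2, 'v' -> v1, 'ppp' -> p3, 'v' -> v1, 'uuuu' -> u4
Encoded: f2v1p3v1u4


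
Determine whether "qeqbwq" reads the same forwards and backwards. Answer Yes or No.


Input string: 'qeqbwq'
Reversed: 'qwbqeq'
Compare pairs: s[0]='q' vs s[5]='q' (match), s[1]='e' vs s[4]='w' (mismatch), s[2]='q' vs s[3]='b' (mismatch)
Palindrome: No


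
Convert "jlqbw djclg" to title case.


Input string: 'jlqbw djclg'
Operation: capitalize first letter of each word
Word transformations: 'jlqbw'->'Jlqbw', 'djclg'->'Djclg'
Result: Jlqbw Djclg


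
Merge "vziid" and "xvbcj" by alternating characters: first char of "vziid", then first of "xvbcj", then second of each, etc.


String 1: 'vziid'
String 2: 'xvbcj'
Operation: alternate characters
Pairs: 'v'+'x', 'z'+'v', 'i'+'b', 'i'+'c', 'd'+'j'
Result: vxzvibicdj


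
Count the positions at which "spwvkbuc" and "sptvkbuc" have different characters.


String 1: 'spwvkbuc'
String 2: 'sptvkbuc'
Compare each position: pos 0: 's'=='s', pos 1: 'p'=='p', pos 2: 'w'!='t', pos 3: 'v'=='v', pos 4: 'k'=='k', pos 5: 'b'=='b', pos 6: 'u'=='u', pos 7: 'c'=='c'
Differing positions: 1
Hamming distance: 1


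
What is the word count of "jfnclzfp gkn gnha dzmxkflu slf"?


Input string: 'jfnclzfp gkn gnha dzmxkflu slf'
Operation: split by spaces
Words found: 'jfnclzfp', 'gkn', 'gnha', 'dzmxkflu', 'slf'
Word count: 5


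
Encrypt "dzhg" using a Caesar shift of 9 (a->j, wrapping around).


Input: 'dzhg', shift = 9
Operation: for each letter, (position + 9) mod 26
Mapping: 'd'(3+9=12)->'m', 'z'(25+9=34, 34 mod 26=8)->'i', 'h'(7+9=16)->'q', 'g'(6+9=15)->'p'
Result: miqp


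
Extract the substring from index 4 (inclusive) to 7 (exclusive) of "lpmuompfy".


Input string: 'lpmuompfy'
Operation: slice [4:7]
Extract characters: s[4]='o', s[5]='m', s[6]='p'
Result: omp


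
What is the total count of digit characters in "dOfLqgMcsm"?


Input string: 'dOfLqgMcsm'
Operation: count digit characters (0-9)
Scan: 'd', 'O', 'f', 'L', 'q', 'g', 'M', 'c', 's', 'm'
Digits found: 0
Result: 0


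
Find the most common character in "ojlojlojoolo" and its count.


Input: 'ojlojlojoolo'
Operation: tally each character
Counts: 'j':3, 'l':3, 'o':6
Maximum: 'o' appears 6 times


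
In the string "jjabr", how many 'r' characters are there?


Input string: 'jjabr'
Target character: 'r'
Scan each position: s[4]='r'
Matches found at indices: 4
Total: 1


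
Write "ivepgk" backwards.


Input string: 'ivepgk'
Operation: reverse character order
Original order: 'i' -> 'v' -> 'e' -> 'p' -> 'g' -> 'k'
Reversed order: 'k' -> 'g' -> 'p' -> 'e' -> 'v' -> 'i'
Result: kgpevi


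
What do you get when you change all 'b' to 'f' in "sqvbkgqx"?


Input string: 'sqvbkgqx'
Operation: replace 'b' with 'f'
Positions of 'b': 3
After replacement: sqvfkgqx


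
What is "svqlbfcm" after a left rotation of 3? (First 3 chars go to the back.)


Input: 'svqlbfcm', shift = 3
Operation: split at index 3 and swap parts
Front part s[0:3] = 'svq'
Back part s[3:] = 'lbfcm'
Rotated = back + front = 'lbfcm' + 'svq'
Result: lbfcmsvq


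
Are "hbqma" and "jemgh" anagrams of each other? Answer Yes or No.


String 1: 'hbqma' -> sorted: 'abhmq'
String 2: 'jemgh' -> sorted: 'eghjm'
Compare sorted forms: 'abhmq' != 'eghjm'
Anagram: No


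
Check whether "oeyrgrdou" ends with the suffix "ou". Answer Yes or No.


Input string: 'oeyrgrdou'
Suffix to check: 'ou'
Last 2 characters of input: 'ou'
Match: True
Result: Yes


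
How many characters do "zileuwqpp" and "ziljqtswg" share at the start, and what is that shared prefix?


String 1: 'zileuwqpp'
String 2: 'ziljqtswg'
Compare position by position:
pos 0: 'z' vs 'z' match
pos 1: 'i' vs 'i' match
pos 2: 'l' vs 'l' match
pos 3: 'e' vs 'j' differ -> stop
Longest common prefix: "zil" (length 3)


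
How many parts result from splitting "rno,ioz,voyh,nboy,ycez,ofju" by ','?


Input string: 'rno,ioz,voyh,nboy,ycez,ofju'
Delimiter: ','
Split result: 'rno', 'ioz', 'voyh', 'nboy', 'ycez', 'ofju'
Number of parts: 6


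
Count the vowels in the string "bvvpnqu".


Input string: 'bvvpnqu'
Operation: count vowels (a, e, i, o, u)
Scan: s[0]='b', s[1]='v', s[2]='v', s[3]='p', s[4]='n', s[5]='q', s[6]='u' (vowel)
Vowels found: 1
Result: 1


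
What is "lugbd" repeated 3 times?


Input string: 'lugbd'
Operation: repeat 3 times
Concatenation: 'lugbd' + 'lugbd' + 'lugbd'
Result: lugbdlugbdlugbd


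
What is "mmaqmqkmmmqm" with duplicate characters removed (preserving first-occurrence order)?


Input: 'mmaqmqkmmmqm'
Operation: keep first occurrence of each character
Scan: s[0]='m' new -> keep; s[1]='m' seen -> skip; s[2]='a' new -> keep; s[3]='q' new -> keep; s[4]='m' seen -> skip; s[5]='q' seen -> skip; s[6]='k' new -> keep; s[7]='m' seen -> skip; s[8]='m' seen -> skip; s[9]='m' seen -> skip; s[10]='q' seen -> skip; s[11]='m' seen -> skip
Result: maqk


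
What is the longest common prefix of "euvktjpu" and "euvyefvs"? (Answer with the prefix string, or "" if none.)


String 1: 'euvktjpu'
String 2: 'euvyefvs'
Compare position by position:
pos 0: 'e' vs 'e' match
pos 1: 'u' vs 'u' match
pos 2: 'v' vs 'v' match
pos 3: 'k' vs 'y' differ -> stop
Longest common prefix: "euv" (length 3)


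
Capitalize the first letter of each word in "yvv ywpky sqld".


Input string: 'yvv ywpky sqld'
Operation: capitalize first letter of each word
Word transformations: 'yvv'->'Yvv', 'ywpky'->'Ywpky', 'sqld'->'Sqld'
Result: Yvv Ywpky Sqld


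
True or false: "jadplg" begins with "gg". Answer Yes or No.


Input string: 'jadplg'
Prefix to check: 'gg'
First 2 characters of input: 'ja'
Match: False
Result: No


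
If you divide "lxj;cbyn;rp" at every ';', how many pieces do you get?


Input string: 'lxj;cbyn;rp'
Delimiter: ';'
Split result: 'lxj', 'cbyn', 'rp'
Number of parts: 3


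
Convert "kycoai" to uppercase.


Input string: 'kycoai'
Operation: convert each letter to uppercase
Mapping: 'k'->'K', 'y'->'Y', 'c'->'C', 'o'->'O', 'a'->'A', 'i'->'I'
Result: KYCOAI


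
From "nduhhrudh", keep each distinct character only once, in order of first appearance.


Input: 'nduhhrudh'
Operation: keep first occurrence of each character
Scan: s[0]='n' new -> keep; s[1]='d' new -> keep; s[2]='u' new -> keep; s[3]='h' new -> keep; s[4]='h' seen -> skip; s[5]='r' new -> keep; s[6]='u' seen -> skip; s[7]='d' seen -> skip; s[8]='h' seen -> skip
Result: nduhr


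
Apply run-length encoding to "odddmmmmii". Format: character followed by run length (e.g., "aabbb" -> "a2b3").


Input: 'odddmmmmii'
Operation: identify consecutive runs
Runs: 'o' -> o1, 'ddd' -> d3, 'mmmm' -> m4, 'ii' -> i2
Encoded: o1d3m4i2


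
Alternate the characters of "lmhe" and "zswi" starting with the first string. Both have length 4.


String 1: 'lmhe'
String 2: 'zswi'
Operation: alternate characters
Pairs: 'l'+'z', 'm'+'s', 'h'+'w', 'e'+'i'
Result: lzmshwei


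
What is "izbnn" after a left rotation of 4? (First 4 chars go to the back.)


Input: 'izbnn', shift = 4
Operation: split at index 4 and swap parts
Front part s[0:4] = 'izbn'
Back part s[4:] = 'n'
Rotated = back + front = 'n' + 'izbn'
Result: nizbn


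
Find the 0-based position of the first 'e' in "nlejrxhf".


Input string: 'nlejrxhf'
Target: 'e'
Scanning left to right: s[0]='n', s[1]='l', s[2]='e'
First match at index: 2


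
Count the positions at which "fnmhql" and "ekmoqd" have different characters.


String 1: 'fnmhql'
String 2: 'ekmoqd'
Compare each position: pos 0: 'f'!='e', pos 1: 'n'!='k', pos 2: 'm'=='m', pos 3: 'h'!='o', pos 4: 'q'=='q', pos 5: 'l'!='d'
Differing positions: 4
Hamming distance: 4


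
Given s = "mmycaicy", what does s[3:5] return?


Input string: 'mmycaicy'
Operation: slice [3:5]
Extract characters: s[3]='c', s[4]='a'
Result: ca


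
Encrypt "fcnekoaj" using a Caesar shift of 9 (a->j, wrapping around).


Input: 'fcnekoaj', shift = 9
Operation: for each letter, (position + 9) mod 26
Mapping: 'f'(5+9=14)->'o', 'c'(2+9=11)->'l', 'n'(13+9=22)->'w', 'e'(4+9=13)->'n', 'k'(10+9=19)->'t', 'o'(14+9=23)->'x', 'a'(0+9=9)->'j', 'j'(9+9=18)->'s'
Result: olwntxjs


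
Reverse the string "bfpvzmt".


Input string: 'bfpvzmt'
Operation: reverse character order
Original order: 'b' -> 'f' -> 'p' -> 'v' -> 'z' -> 'm' -> 't'
Reversed order: 't' -> 'm' -> 'z' -> 'v' -> 'p' -> 'f' -> 'b'
Result: tmzvpfb


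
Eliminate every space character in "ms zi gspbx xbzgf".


Input string: 'ms zi gspbx xbzgf'
Operation: remove all spaces
Words: 'ms', 'zi', 'gspbx', 'xbzgf'
Join without spaces: mszigspbxxbzgf


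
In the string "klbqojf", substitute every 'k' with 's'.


Input string: 'klbqojf'
Operation: replace 'k' with 's'
Positions of 'k': 0
After replacement: slbqojf


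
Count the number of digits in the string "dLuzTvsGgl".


Input string: 'dLuzTvsGgl'
Operation: count digit characters (0-9)
Scan: 'd', 'L', 'u', 'z', 'T', 'v', 's', 'G', 'g', 'l'
Digits found: 0
Result: 0


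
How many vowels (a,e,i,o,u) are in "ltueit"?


Input string: 'ltueit'
Operation: count vowels (a, e, i, o, u)
Scan: s[0]='l', s[1]='t', s[2]='u' (vowel), s[3]='e' (vowel), s[4]='i' (vowel), s[5]='t'
Vowels found: 3
Result: 3


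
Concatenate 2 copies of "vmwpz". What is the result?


Input string: 'vmwpz'
Operation: repeat 2 times
Concatenation: 'vmwpz' + 'vmwpz'
Result: vmwpzvmwpz


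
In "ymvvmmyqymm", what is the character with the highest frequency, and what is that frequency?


Input: 'ymvvmmyqymm'
Operation: tally each character
Counts: 'm':5, 'q':1, 'v':2, 'y':3
Maximum: 'm' appears 5 times


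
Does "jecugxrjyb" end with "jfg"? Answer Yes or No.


Input string: 'jecugxrjyb'
Suffix to check: 'jfg'
Last 3 characters of input: 'jyb'
Match: False
Result: No


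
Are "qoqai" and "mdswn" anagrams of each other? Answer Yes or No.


String 1: 'qoqai' -> sorted: 'aioqq'
String 2: 'mdswn' -> sorted: 'dmnsw'
Compare sorted forms: 'aioqq' != 'dmnsw'
Anagram: No


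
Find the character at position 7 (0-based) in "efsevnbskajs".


Input string: 'efsevnbskajs'
Operation: get character at index 7
Index mapping: s[0]='e', s[1]='f', s[2]='s', s[3]='e', s[4]='v', s[5]='n', s[6]='b', s[7]='s'
Result: 's'


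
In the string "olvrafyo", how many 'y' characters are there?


Input string: 'olvrafyo'
Target character: 'y'
Scan each position: s[6]='y'
Matches found at indices: 6
Total: 1


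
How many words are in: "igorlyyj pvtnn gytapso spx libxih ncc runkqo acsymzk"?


Input string: 'igorlyyj pvtnn gytapso spx libxih ncc runkqo acsymzk'
Operation: split by spaces
Words found: 'igorlyyj', 'pvtnn', 'gytapso', 'spx', 'libxih', 'ncc', 'runkqo', 'acsymzk'
Word count: 8


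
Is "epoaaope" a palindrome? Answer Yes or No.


Input string: 'epoaaope'
Reversed: 'epoaaope'
Compare pairs: s[0]='e' vs s[7]='e' (match), s[1]='p' vs s[6]='p' (match), s[2]='o' vs s[5]='o' (match), s[3]='a' vs s[4]='a' (match)
Palindrome: Yes


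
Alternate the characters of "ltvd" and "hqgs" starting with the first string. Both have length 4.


String 1: 'ltvd'
String 2: 'hqgs'
Operation: alternate characters
Pairs: 'l'+'h', 't'+'q', 'v'+'g', 'd'+'s'
Result: lhtqvgds


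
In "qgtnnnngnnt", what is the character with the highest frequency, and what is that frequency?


Input: 'qgtnnnngnnt'
Operation: tally each character
Counts: 'g':2, 'n':6, 'q':1, 't':2
Maximum: 'n' appears 6 times


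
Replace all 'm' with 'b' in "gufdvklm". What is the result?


Input string: 'gufdvklm'
Operation: replace 'm' with 'b'
Positions of 'm': 7
After replacement: gufdvklb


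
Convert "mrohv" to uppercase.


Input string: 'mrohv'
Operation: convert each letter to uppercase
Mapping: 'm'->'M', 'r'->'R', 'o'->'O', 'h'->'H', 'v'->'V'
Result: MROHV


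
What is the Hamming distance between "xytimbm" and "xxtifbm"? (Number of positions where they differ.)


String 1: 'xytimbm'
String 2: 'xxtifbm'
Compare each position: pos 0: 'x'=='x', pos 1: 'y'!='x', pos 2: 't'=='t', pos 3: 'i'=='i', pos 4: 'm'!='f', pos 5: 'b'=='b', pos 6: 'm'=='m'
Differing positions: 2
Hamming distance: 2


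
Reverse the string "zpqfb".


Input string: 'zpqfb'
Operation: reverse character order
Original order: 'z' -> 'p' -> 'q' -> 'f' -> 'b'
Reversed order: 'b' -> 'f' -> 'q' -> 'p' -> 'z'
Result: bfqpz


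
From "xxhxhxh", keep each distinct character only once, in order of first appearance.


Input: 'xxhxhxh'
Operation: keep first occurrence of each character
Scan: s[0]='x' new -> keep; s[1]='x' seen -> skip; s[2]='h' new -> keep; s[3]='x' seen -> skip; s[4]='h' seen -> skip; s[5]='x' seen -> skip; s[6]='h' seen -> skip
Result: xh


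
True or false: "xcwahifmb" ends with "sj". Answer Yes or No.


Input string: 'xcwahifmb'
Suffix to check: 'sj'
Last 2 characters of input: 'mb'
Match: False
Result: No


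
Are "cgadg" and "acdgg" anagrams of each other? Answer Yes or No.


String 1: 'cgadg' -> sorted: 'acdgg'
String 2: 'acdgg' -> sorted: 'acdgg'
Compare sorted forms: 'acdgg' == 'acdgg'
Anagram: Yes


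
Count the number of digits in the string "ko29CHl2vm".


Input string: 'ko29CHl2vm'
Operation: count digit characters (0-9)
Scan: 'k', 'o', '2'(digit), '9'(digit), 'C', 'H', 'l', '2'(digit), 'v', 'm'
Digits found: 3
Result: 3


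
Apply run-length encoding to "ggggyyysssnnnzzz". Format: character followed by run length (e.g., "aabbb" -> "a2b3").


Input: 'ggggyyysssnnnzzz'
Operation: identify consecutive runs
Runs: 'gggg' -> g4, 'yyy' -> y3, 'sss' -> s3, 'nnn' -> n3, 'zzz' -> z3
Encoded: g4y3s3n3z3


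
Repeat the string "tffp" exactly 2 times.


Input string: 'tffp'
Operation: repeat 2 times
Concatenation: 'tffp' + 'tffp'
Result: tffptffp


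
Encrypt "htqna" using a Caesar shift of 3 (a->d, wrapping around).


Input: 'htqna', shift = 3
Operation: for each letter, (position + 3) mod 26
Mapping: 'h'(7+3=10)->'k', 't'(19+3=22)->'w', 'q'(16+3=19)->'t', 'n'(13+3=16)->'q', 'a'(0+3=3)->'d'
Result: kwtqd


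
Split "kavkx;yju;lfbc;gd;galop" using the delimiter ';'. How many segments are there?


Input string: 'kavkx;yju;lfbc;gd;galop'
Delimiter: ';'
Split result: 'kavkx', 'yju', 'lfbc', 'gd', 'galop'
Number of parts: 5


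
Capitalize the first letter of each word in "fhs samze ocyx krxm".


Input string: 'fhs samze ocyx krxm'
Operation: capitalize first letter of each word
Word transformations: 'fhs'->'Fhs', 'samze'->'Samze', 'ocyx'->'Ocyx', 'krxm'->'Krxm'
Result: Fhs Samze Ocyx Krxm


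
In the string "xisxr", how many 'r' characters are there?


Input string: 'xisxr'
Target character: 'r'
Scan each position: s[4]='r'
Matches found at indices: 4
Total: 1


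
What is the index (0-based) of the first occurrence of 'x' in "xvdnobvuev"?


Input string: 'xvdnobvuev'
Target: 'x'
Scanning left to right: s[0]='x'
First match at index: 0


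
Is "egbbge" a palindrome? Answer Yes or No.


Input string: 'egbbge'
Reversed: 'egbbge'
Compare pairs: s[0]='e' vs s[5]='e' (match), s[1]='g' vs s[4]='g' (match), s[2]='b' vs s[3]='b' (match)
Palindrome: Yes


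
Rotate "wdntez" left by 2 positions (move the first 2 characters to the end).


Input: 'wdntez', shift = 2
Operation: split at index 2 and swap parts
Front part s[0:2] = 'wd'
Back part s[2:] = 'ntez'
Rotated = back + front = 'ntez' + 'wd'
Result: ntezwd


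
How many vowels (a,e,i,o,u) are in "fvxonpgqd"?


Input string: 'fvxonpgqd'
Operation: count vowels (a, e, i, o, u)
Scan: s[0]='f', s[1]='v', s[2]='x', s[3]='o' (vowel), s[4]='n', s[5]='p', s[6]='g', s[7]='q', s[8]='d'
Vowels found: 1
Result: 1


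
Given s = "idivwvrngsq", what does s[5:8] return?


Input string: 'idivwvrngsq'
Operation: slice [5:8]
Extract characters: s[5]='v', s[6]='r', s[7]='n'
Result: vrn


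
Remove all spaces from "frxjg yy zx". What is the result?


Input string: 'frxjg yy zx'
Operation: remove all spaces
Words: 'frxjg', 'yy', 'zx'
Join without spaces: frxjgyyzx


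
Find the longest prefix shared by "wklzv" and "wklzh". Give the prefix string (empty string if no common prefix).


String 1: 'wklzv'
String 2: 'wklzh'
Compare position by position:
pos 0: 'w' vs 'w' match
pos 1: 'k' vs 'k' match
pos 2: 'l' vs 'l' match
pos 3: 'z' vs 'z' match
pos 4: 'v' vs 'h' differ -> stop
Longest common prefix: "wklz" (length 4)


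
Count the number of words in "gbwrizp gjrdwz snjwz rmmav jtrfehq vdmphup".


Input string: 'gbwrizp gjrdwz snjwz rmmav jtrfehq vdmphup'
Operation: split by spaces
Words found: 'gbwrizp', 'gjrdwz', 'snjwz', 'rmmav', 'jtrfehq', 'vdmphup'
Word count: 6


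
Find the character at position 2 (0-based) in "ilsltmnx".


Input string: 'ilsltmnx'
Operation: get character at index 2
Index mapping: s[0]='i', s[1]='l', s[2]='s'
Result: 's'


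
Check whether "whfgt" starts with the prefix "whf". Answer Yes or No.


Input string: 'whfgt'
Prefix to check: 'whf'
First 3 characters of input: 'whf'
Match: True
Result: Yes


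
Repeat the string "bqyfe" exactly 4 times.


Input string: 'bqyfe'
Operation: repeat 4 times
Concatenation: 'bqyfe' + 'bqyfe' + 'bqyfe' + 'bqyfe'
Result: bqyfebqyfebqyfebqyfe


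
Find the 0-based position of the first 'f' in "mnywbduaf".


Input string: 'mnywbduaf'
Target: 'f'
Scanning left to right: s[0]='m', s[1]='n', s[2]='y', s[3]='w', s[4]='b', s[5]='d', s[6]='u', s[7]='a', s[8]='f'
First match at index: 8


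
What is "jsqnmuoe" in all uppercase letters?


Input string: 'jsqnmuoe'
Operation: convert each letter to uppercase
Mapping: 'j'->'J', 's'->'S', 'q'->'Q', 'n'->'N', 'm'->'M', 'u'->'U', 'o'->'O', 'e'->'E'
Result: JSQNMUOE


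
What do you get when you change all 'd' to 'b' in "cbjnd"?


Input string: 'cbjnd'
Operation: replace 'd' with 'b'
Positions of 'd': 4
After replacement: cbjnb


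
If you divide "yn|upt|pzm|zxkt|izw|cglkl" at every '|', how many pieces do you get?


Input string: 'yn|upt|pzm|zxkt|izw|cglkl'
Delimiter: '|'
Split result: 'yn', 'upt', 'pzm', 'zxkt', 'izw', 'cglkl'
Number of parts: 6
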